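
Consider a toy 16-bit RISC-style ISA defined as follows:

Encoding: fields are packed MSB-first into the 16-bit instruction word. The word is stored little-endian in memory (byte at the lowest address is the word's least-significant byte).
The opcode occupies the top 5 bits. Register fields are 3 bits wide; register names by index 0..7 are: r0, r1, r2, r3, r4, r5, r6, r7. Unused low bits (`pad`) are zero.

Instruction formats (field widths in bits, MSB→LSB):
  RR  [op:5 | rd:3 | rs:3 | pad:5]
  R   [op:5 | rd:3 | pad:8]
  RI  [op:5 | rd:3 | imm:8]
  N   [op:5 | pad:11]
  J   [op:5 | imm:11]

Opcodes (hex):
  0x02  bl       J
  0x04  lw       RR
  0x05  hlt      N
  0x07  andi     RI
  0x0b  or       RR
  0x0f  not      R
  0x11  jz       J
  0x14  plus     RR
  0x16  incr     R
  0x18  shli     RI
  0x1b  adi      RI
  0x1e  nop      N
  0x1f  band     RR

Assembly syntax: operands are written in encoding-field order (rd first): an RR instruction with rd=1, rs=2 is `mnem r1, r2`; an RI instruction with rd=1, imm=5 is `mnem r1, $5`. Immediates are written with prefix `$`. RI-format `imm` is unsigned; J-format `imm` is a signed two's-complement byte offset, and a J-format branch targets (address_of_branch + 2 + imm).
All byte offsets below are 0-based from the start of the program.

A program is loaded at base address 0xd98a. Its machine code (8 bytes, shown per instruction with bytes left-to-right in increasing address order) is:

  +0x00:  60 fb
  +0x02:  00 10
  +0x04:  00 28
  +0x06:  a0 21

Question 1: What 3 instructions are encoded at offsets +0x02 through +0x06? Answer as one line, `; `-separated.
@+02  little-endian(00 10) = 0x1000
  top 5b → 0x2 → bl [J]
  imm@[10:0]=0x0 ⇒ $0
@+04  little-endian(00 28) = 0x2800
  top 5b → 0x5 → hlt [N]
@+06  little-endian(a0 21) = 0x21a0
  top 5b → 0x4 → lw [RR]
  rd@[10:8]=0x1 ⇒ r1
  rs@[7:5]=0x5 ⇒ r5

bl $0; hlt; lw r1, r5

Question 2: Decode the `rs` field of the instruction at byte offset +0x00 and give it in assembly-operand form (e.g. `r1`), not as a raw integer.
r3

off 0x00: read 60 fb as little → 0xfb60
  op=0xfb60>>11=0x1f ⇒ band (RR)
  rd@[10:8]=0x3 ⇒ r3
  rs@[7:5]=0x3 ⇒ r3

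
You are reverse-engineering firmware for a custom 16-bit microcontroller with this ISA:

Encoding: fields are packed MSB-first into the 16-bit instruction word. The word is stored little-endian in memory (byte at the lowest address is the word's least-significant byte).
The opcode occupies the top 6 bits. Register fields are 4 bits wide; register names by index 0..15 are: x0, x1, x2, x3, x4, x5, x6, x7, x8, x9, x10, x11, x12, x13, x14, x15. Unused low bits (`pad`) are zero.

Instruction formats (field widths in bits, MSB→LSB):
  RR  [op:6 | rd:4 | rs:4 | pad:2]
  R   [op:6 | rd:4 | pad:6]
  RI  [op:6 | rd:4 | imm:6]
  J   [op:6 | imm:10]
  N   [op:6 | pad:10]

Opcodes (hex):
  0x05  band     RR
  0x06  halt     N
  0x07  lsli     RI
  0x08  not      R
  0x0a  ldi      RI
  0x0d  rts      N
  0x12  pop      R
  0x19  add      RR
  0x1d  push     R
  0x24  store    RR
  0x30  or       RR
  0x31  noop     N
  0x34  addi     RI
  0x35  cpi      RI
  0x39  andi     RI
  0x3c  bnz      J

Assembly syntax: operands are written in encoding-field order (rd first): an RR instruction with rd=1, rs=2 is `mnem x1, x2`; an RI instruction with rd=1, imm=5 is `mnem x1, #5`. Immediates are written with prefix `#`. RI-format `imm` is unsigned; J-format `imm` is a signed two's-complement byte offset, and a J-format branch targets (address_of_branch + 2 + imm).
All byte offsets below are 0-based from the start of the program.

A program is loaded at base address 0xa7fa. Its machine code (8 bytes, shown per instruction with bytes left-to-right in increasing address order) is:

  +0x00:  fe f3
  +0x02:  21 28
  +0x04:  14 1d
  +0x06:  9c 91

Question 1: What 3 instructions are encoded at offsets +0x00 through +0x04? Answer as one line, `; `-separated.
bnz #-2; ldi x0, #33; lsli x4, #20

+0x00: fe f3 ⇒ word 0xf3fe (little)
  top 6b → 0x3c → bnz [J]
  [9:0] imm=1022 (s10→-2) = #-2
+0x02: 21 28 ⇒ word 0x2821 (little)
  top 6b → 0xa → ldi [RI]
  [9:6] rd=0 = x0
  [5:0] imm=33 = #33
+0x04: 14 1d ⇒ word 0x1d14 (little)
  top 6b → 0x7 → lsli [RI]
  [9:6] rd=4 = x4
  [5:0] imm=20 = #20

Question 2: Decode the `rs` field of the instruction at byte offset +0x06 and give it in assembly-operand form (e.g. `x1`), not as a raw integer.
+0x06: 9c 91 ⇒ word 0x919c (little)
  top 6b → 0x24 → store [RR]
  rd: (w>>6)&0xf=0x6 → x6
  rs: (w>>2)&0xf=0x7 → x7

x7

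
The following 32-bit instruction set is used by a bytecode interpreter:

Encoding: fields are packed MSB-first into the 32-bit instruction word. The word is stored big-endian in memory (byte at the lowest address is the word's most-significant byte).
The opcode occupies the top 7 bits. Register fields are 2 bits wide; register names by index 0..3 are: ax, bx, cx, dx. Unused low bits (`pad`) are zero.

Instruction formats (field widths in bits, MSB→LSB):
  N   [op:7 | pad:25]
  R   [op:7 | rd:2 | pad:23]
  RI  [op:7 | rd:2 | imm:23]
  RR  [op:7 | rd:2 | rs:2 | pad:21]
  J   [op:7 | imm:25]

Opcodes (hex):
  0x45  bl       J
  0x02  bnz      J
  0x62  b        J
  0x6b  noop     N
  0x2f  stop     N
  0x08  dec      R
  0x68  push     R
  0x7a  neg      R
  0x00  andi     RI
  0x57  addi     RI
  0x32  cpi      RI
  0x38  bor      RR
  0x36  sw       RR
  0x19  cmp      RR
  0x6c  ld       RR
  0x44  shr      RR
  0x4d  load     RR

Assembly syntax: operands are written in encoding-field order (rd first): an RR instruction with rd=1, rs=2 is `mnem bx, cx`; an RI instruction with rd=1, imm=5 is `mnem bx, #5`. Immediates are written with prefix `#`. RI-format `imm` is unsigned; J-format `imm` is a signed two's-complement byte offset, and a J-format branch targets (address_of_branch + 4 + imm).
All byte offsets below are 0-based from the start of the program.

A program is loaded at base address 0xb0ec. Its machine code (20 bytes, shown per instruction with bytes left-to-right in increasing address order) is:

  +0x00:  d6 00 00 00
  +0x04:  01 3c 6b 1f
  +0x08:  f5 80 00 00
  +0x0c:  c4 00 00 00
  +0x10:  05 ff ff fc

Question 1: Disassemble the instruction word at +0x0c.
[0c] c4 00 00 00 → 0xc4000000
  op=0xc4000000>>25=0x62 ⇒ b (J)
  imm: (w>>0)&0x1ffffff=0x0 → #0

b #0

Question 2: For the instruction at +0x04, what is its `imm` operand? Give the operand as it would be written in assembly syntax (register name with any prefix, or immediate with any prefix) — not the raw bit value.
#3959583

[04] 01 3c 6b 1f → 0x013c6b1f
  opcode bits[31:25]=0x0: andi/RI
  rd: (w>>23)&0x3=0x2 → cx
  imm: (w>>0)&0x7fffff=0x3c6b1f → #3959583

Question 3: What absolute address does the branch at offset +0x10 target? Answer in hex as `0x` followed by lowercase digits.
@+10  big-endian(05 ff ff fc) = 0x05fffffc
  opcode bits[31:25]=0x2: bnz/J
  imm@[24:0]=0x1fffffc (s25→-4) ⇒ #-4
  target = base 0xb0ec + off 0x10 + 4 + imm -4 = 0xb0fc

0xb0fc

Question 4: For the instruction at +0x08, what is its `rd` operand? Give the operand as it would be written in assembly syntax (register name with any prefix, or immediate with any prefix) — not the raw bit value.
[08] f5 80 00 00 → 0xf5800000
  opcode bits[31:25]=0x7a: neg/R
  rd: (w>>23)&0x3=0x3 → dx

dx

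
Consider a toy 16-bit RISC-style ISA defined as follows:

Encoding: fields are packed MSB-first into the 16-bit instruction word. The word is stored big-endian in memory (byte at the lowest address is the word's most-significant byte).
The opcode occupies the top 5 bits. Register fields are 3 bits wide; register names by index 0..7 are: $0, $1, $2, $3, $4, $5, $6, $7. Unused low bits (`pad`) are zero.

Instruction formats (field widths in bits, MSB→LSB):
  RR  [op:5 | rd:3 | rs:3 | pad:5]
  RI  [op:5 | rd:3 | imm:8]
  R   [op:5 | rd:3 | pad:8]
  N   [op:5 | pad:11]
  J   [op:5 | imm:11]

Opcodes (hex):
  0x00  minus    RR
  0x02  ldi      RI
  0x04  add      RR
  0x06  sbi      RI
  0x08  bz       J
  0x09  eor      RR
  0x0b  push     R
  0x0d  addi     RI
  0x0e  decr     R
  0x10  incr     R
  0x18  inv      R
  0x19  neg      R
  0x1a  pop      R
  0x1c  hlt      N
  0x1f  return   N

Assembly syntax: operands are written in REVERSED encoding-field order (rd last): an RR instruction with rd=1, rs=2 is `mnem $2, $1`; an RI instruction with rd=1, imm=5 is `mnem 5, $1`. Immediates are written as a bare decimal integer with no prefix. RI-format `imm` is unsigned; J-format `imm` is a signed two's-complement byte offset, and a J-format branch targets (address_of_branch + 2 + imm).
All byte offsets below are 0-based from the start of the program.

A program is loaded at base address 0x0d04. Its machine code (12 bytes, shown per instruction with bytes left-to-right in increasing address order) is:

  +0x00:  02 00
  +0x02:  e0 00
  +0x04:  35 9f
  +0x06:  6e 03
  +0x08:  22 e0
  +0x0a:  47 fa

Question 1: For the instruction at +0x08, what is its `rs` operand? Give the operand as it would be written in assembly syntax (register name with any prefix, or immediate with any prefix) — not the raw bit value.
@+08  big-endian(22 e0) = 0x22e0
  top 5b → 0x4 → add [RR]
  rd@[10:8]=0x2 ⇒ $2
  rs@[7:5]=0x7 ⇒ $7

$7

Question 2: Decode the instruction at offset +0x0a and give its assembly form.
+0x0a: 47 fa ⇒ word 0x47fa (big)
  opcode bits[15:11]=0x8: bz/J
  [10:0] imm=2042 (s11→-6) = -6

bz -6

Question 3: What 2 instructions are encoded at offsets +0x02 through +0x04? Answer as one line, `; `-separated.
hlt; sbi 159, $5

[02] e0 00 → 0xe000
  opcode bits[15:11]=0x1c: hlt/N
[04] 35 9f → 0x359f
  opcode bits[15:11]=0x6: sbi/RI
  [10:8] rd=5 = $5
  [7:0] imm=159 = 159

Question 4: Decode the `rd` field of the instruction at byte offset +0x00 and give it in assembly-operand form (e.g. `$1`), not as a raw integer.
+0x00: 02 00 ⇒ word 0x0200 (big)
  opcode bits[15:11]=0x0: minus/RR
  rd@[10:8]=0x2 ⇒ $2
  rs@[7:5]=0x0 ⇒ $0

$2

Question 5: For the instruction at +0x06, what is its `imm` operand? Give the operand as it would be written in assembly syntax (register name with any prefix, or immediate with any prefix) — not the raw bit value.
3

[06] 6e 03 → 0x6e03
  opcode bits[15:11]=0xd: addi/RI
  rd@[10:8]=0x6 ⇒ $6
  imm@[7:0]=0x3 ⇒ 3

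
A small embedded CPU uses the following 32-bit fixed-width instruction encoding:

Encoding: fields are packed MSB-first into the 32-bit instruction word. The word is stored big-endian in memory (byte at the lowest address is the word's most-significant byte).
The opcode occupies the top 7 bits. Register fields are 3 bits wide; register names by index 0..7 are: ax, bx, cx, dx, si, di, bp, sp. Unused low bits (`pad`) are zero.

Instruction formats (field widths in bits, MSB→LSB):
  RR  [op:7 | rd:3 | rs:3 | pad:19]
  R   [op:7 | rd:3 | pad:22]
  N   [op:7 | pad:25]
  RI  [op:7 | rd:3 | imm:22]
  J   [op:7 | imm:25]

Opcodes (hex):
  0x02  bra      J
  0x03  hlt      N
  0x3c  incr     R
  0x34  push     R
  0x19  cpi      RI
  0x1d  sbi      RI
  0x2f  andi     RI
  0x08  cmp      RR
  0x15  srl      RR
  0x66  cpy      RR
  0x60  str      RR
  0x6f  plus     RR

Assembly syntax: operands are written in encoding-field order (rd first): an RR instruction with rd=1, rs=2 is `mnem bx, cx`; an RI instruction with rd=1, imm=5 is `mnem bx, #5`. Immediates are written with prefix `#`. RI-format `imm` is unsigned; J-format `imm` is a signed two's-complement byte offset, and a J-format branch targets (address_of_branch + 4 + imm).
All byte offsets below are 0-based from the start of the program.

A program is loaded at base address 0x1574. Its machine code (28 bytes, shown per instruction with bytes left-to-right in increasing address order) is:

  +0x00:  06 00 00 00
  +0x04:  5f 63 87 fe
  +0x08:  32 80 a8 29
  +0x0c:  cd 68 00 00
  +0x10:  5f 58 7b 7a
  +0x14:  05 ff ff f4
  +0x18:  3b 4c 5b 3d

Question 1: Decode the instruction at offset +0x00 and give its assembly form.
hlt

+0x00: 06 00 00 00 ⇒ word 0x06000000 (big)
  top 7b → 0x3 → hlt [N]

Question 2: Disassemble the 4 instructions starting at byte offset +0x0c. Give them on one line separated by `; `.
cpy di, di; andi di, #1604474; bra #-12; sbi di, #809789

@+0c  big-endian(cd 68 00 00) = 0xcd680000
  op=0xcd680000>>25=0x66 ⇒ cpy (RR)
  [24:22] rd=5 = di
  [21:19] rs=5 = di
@+10  big-endian(5f 58 7b 7a) = 0x5f587b7a
  op=0x5f587b7a>>25=0x2f ⇒ andi (RI)
  [24:22] rd=5 = di
  [21:0] imm=1604474 = #1604474
@+14  big-endian(05 ff ff f4) = 0x05fffff4
  op=0x05fffff4>>25=0x2 ⇒ bra (J)
  [24:0] imm=33554420 (s25→-12) = #-12
@+18  big-endian(3b 4c 5b 3d) = 0x3b4c5b3d
  op=0x3b4c5b3d>>25=0x1d ⇒ sbi (RI)
  [24:22] rd=5 = di
  [21:0] imm=809789 = #809789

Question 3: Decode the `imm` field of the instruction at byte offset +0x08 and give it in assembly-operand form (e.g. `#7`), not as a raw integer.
+0x08: 32 80 a8 29 ⇒ word 0x3280a829 (big)
  op=0x3280a829>>25=0x19 ⇒ cpi (RI)
  rd: (w>>22)&0x7=0x2 → cx
  imm: (w>>0)&0x3fffff=0xa829 → #43049

#43049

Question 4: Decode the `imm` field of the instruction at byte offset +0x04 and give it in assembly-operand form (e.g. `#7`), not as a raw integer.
#2328574

[04] 5f 63 87 fe → 0x5f6387fe
  top 7b → 0x2f → andi [RI]
  [24:22] rd=5 = di
  [21:0] imm=2328574 = #2328574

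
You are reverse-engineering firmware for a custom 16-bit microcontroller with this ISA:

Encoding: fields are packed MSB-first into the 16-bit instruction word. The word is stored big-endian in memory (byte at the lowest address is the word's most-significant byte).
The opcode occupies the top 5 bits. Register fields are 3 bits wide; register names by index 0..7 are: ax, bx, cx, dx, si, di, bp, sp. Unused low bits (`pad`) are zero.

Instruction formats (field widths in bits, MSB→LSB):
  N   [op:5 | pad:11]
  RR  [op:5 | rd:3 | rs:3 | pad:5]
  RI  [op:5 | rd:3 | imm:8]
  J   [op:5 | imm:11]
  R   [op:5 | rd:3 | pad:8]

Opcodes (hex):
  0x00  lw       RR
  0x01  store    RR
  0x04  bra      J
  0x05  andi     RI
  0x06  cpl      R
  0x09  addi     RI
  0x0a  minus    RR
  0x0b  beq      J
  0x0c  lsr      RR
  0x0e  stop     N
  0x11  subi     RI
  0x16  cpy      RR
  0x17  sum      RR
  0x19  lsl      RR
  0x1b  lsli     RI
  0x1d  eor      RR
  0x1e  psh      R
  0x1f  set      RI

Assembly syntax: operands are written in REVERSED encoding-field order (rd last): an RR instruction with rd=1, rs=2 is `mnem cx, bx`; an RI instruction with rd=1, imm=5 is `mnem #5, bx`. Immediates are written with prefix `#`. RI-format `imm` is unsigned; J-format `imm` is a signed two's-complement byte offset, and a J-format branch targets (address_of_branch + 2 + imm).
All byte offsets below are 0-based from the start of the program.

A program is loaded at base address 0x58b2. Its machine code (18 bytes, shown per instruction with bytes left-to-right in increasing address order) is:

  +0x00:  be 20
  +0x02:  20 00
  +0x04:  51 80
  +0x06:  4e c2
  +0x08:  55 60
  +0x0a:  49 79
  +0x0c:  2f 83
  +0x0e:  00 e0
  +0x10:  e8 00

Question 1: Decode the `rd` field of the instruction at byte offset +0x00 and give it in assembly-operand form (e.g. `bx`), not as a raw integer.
@+00  big-endian(be 20) = 0xbe20
  op=0xbe20>>11=0x17 ⇒ sum (RR)
  rd: (w>>8)&0x7=0x6 → bp
  rs: (w>>5)&0x7=0x1 → bx

bp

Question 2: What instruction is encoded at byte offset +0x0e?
off 0x0e: read 00 e0 as big → 0x00e0
  opcode bits[15:11]=0x0: lw/RR
  rd@[10:8]=0x0 ⇒ ax
  rs@[7:5]=0x7 ⇒ sp

lw sp, ax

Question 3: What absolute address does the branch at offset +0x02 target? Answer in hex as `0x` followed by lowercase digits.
0x58b6

off 0x02: read 20 00 as big → 0x2000
  op=0x2000>>11=0x4 ⇒ bra (J)
  [10:0] imm=0 = #0
  target = base 0x58b2 + off 0x02 + 2 + imm 0 = 0x58b6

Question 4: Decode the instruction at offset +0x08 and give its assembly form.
minus dx, di

[08] 55 60 → 0x5560
  top 5b → 0xa → minus [RR]
  rd: (w>>8)&0x7=0x5 → di
  rs: (w>>5)&0x7=0x3 → dx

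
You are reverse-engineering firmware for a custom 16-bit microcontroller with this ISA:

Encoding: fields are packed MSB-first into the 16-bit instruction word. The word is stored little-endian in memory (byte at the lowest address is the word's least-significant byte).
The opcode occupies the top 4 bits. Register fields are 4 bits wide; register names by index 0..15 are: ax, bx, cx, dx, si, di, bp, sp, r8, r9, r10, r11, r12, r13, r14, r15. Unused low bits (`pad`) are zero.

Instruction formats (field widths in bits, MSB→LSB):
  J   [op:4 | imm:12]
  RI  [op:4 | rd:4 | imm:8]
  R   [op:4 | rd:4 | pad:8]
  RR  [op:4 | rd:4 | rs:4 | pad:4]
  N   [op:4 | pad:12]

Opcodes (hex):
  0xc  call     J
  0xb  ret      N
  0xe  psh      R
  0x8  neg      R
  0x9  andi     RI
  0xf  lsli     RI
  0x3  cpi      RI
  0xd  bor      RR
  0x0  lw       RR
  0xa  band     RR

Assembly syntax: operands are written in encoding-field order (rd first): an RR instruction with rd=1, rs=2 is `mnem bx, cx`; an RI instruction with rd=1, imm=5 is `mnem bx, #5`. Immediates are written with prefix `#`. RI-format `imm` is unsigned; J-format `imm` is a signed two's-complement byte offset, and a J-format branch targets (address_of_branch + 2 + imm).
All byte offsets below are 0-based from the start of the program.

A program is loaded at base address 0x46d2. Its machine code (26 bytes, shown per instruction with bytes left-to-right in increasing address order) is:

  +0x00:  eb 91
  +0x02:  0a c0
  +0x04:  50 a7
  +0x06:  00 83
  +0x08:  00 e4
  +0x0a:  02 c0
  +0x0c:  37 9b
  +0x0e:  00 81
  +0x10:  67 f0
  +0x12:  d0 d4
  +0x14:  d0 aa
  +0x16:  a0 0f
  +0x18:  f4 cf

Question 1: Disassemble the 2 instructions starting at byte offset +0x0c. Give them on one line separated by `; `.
[0c] 37 9b → 0x9b37
  opcode bits[15:12]=0x9: andi/RI
  [11:8] rd=11 = r11
  [7:0] imm=55 = #55
[0e] 00 81 → 0x8100
  opcode bits[15:12]=0x8: neg/R
  [11:8] rd=1 = bx

andi r11, #55; neg bx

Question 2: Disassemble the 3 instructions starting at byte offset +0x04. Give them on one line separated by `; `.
@+04  little-endian(50 a7) = 0xa750
  opcode bits[15:12]=0xa: band/RR
  rd: (w>>8)&0xf=0x7 → sp
  rs: (w>>4)&0xf=0x5 → di
@+06  little-endian(00 83) = 0x8300
  opcode bits[15:12]=0x8: neg/R
  rd: (w>>8)&0xf=0x3 → dx
@+08  little-endian(00 e4) = 0xe400
  opcode bits[15:12]=0xe: psh/R
  rd: (w>>8)&0xf=0x4 → si

band sp, di; neg dx; psh si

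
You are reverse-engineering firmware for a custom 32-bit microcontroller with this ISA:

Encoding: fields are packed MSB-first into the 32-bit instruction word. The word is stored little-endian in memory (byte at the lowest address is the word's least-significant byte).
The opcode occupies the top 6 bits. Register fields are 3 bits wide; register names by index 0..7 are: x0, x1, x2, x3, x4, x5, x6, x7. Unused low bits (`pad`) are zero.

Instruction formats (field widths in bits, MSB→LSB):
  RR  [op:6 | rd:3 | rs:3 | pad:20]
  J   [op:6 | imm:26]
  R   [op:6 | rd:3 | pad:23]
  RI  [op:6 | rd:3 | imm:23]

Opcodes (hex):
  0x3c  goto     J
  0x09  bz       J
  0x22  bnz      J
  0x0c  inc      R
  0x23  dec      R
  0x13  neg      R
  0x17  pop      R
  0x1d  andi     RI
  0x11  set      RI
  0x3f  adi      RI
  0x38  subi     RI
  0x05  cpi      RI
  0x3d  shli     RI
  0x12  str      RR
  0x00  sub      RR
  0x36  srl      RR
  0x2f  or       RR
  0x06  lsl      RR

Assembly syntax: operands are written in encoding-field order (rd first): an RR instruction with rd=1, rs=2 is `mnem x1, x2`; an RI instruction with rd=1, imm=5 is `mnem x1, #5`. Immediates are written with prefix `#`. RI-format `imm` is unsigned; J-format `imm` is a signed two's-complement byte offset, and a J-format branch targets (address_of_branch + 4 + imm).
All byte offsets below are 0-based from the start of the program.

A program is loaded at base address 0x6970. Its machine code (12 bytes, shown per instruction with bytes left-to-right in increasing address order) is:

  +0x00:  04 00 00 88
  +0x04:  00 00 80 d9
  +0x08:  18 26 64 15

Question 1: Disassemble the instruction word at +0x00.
bnz #4

[00] 04 00 00 88 → 0x88000004
  op=0x88000004>>26=0x22 ⇒ bnz (J)
  imm: (w>>0)&0x3ffffff=0x4 → #4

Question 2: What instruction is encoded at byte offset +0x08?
cpi x2, #6563352

@+08  little-endian(18 26 64 15) = 0x15642618
  top 6b → 0x5 → cpi [RI]
  [25:23] rd=2 = x2
  [22:0] imm=6563352 = #6563352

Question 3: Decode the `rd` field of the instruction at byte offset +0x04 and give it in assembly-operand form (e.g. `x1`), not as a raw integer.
x3

@+04  little-endian(00 00 80 d9) = 0xd9800000
  opcode bits[31:26]=0x36: srl/RR
  rd: (w>>23)&0x7=0x3 → x3
  rs: (w>>20)&0x7=0x0 → x0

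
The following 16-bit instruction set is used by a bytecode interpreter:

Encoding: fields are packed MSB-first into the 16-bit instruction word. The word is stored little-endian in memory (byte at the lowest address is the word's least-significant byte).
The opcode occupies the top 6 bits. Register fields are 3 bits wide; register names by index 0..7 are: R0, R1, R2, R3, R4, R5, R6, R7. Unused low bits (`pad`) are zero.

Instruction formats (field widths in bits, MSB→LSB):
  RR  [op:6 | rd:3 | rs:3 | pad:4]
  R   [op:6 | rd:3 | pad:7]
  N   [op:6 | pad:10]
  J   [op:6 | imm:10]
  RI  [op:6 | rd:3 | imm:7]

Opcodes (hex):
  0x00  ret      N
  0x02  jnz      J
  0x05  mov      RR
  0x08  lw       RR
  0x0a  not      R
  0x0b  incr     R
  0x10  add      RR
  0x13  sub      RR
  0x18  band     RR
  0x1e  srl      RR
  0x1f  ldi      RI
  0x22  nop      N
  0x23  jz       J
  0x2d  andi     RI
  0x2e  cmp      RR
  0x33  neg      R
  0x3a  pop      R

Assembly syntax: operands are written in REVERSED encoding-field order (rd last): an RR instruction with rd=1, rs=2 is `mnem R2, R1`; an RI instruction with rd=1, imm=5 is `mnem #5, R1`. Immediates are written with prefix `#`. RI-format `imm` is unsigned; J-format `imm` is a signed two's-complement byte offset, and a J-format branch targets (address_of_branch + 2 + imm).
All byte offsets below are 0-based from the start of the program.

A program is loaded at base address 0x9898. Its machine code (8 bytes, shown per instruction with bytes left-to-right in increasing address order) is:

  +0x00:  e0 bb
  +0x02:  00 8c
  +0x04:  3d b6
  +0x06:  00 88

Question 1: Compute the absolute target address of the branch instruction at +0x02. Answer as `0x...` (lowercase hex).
0x989c

off 0x02: read 00 8c as little → 0x8c00
  top 6b → 0x23 → jz [J]
  imm@[9:0]=0x0 ⇒ #0
  target = base 0x9898 + off 0x02 + 2 + imm 0 = 0x989c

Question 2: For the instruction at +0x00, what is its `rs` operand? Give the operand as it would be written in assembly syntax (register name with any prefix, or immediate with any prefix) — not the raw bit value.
[00] e0 bb → 0xbbe0
  opcode bits[15:10]=0x2e: cmp/RR
  rd: (w>>7)&0x7=0x7 → R7
  rs: (w>>4)&0x7=0x6 → R6

R6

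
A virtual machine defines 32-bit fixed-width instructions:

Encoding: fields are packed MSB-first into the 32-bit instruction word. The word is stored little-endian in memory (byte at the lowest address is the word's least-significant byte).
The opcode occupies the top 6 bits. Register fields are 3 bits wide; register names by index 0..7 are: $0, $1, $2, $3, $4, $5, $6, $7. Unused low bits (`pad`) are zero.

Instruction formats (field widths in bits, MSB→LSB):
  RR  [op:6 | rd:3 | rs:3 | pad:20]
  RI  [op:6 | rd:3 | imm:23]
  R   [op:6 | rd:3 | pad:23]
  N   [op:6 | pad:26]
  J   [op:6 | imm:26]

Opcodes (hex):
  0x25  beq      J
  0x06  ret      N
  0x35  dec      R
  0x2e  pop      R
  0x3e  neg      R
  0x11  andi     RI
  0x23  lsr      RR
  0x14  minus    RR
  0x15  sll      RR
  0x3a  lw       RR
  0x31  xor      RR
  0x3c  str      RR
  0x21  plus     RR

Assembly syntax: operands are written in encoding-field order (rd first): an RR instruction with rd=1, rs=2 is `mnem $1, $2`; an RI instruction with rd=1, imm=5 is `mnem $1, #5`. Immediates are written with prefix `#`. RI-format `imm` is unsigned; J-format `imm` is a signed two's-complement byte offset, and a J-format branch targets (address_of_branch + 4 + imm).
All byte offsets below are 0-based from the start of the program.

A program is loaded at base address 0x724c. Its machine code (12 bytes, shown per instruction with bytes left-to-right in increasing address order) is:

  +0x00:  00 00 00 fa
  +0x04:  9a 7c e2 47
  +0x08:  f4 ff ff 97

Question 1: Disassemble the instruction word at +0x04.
andi $7, #6454426

@+04  little-endian(9a 7c e2 47) = 0x47e27c9a
  top 6b → 0x11 → andi [RI]
  rd: (w>>23)&0x7=0x7 → $7
  imm: (w>>0)&0x7fffff=0x627c9a → #6454426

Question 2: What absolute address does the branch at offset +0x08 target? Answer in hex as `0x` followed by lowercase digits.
0x724c

off 0x08: read f4 ff ff 97 as little → 0x97fffff4
  opcode bits[31:26]=0x25: beq/J
  imm: (w>>0)&0x3ffffff=0x3fffff4 (s26→-12) → #-12
  target = base 0x724c + off 0x08 + 4 + imm -12 = 0x724c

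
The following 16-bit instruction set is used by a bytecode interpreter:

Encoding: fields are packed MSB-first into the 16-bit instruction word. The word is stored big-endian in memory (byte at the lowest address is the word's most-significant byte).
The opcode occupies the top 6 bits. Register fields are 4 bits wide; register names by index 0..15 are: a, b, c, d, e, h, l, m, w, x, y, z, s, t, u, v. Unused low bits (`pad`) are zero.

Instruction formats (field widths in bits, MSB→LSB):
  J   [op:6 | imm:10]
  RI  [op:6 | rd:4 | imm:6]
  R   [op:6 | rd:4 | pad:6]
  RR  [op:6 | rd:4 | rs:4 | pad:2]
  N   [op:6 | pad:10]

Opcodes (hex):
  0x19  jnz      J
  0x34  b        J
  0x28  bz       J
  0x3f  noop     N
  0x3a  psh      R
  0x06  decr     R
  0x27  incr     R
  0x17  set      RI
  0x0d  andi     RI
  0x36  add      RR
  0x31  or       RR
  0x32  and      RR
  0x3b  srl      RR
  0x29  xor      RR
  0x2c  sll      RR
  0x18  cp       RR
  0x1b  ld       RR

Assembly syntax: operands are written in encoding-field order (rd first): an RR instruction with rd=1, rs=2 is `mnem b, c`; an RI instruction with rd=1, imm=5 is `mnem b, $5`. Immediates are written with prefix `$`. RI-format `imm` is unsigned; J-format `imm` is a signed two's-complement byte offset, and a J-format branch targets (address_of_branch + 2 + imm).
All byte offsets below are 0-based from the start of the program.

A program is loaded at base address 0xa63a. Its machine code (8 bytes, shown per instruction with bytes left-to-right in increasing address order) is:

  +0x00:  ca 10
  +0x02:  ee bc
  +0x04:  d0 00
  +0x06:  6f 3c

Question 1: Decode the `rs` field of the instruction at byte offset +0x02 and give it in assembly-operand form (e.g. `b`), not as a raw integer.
v

+0x02: ee bc ⇒ word 0xeebc (big)
  opcode bits[15:10]=0x3b: srl/RR
  rd@[9:6]=0xa ⇒ y
  rs@[5:2]=0xf ⇒ v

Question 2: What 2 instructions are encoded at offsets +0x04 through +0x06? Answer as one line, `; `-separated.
[04] d0 00 → 0xd000
  opcode bits[15:10]=0x34: b/J
  imm@[9:0]=0x0 ⇒ $0
[06] 6f 3c → 0x6f3c
  opcode bits[15:10]=0x1b: ld/RR
  rd@[9:6]=0xc ⇒ s
  rs@[5:2]=0xf ⇒ v

b $0; ld s, v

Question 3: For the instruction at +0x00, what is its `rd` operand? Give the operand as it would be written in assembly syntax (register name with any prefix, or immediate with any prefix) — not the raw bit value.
w

+0x00: ca 10 ⇒ word 0xca10 (big)
  op=0xca10>>10=0x32 ⇒ and (RR)
  rd@[9:6]=0x8 ⇒ w
  rs@[5:2]=0x4 ⇒ e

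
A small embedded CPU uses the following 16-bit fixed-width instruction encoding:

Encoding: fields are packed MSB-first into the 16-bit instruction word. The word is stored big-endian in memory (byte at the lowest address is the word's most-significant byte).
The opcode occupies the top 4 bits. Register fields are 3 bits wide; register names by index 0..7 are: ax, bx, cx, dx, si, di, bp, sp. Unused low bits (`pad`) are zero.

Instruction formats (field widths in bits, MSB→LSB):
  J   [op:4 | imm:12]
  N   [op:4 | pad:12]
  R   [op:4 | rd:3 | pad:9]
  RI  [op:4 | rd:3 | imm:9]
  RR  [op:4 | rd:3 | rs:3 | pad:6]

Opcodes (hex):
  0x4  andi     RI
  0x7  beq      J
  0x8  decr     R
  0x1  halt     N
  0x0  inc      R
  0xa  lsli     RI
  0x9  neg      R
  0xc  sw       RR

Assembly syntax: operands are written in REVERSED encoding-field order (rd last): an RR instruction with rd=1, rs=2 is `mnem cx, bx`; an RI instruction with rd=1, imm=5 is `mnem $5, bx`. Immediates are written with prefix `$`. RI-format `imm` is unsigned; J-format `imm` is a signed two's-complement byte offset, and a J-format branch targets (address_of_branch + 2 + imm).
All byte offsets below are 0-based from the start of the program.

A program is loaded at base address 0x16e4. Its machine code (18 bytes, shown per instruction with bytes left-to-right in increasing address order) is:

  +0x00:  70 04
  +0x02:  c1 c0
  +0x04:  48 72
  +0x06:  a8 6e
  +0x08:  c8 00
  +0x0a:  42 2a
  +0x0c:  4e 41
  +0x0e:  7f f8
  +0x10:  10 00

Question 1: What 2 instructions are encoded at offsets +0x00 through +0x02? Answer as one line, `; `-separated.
beq $4; sw sp, ax

[00] 70 04 → 0x7004
  op=0x7004>>12=0x7 ⇒ beq (J)
  imm: (w>>0)&0xfff=0x4 → $4
[02] c1 c0 → 0xc1c0
  op=0xc1c0>>12=0xc ⇒ sw (RR)
  rd: (w>>9)&0x7=0x0 → ax
  rs: (w>>6)&0x7=0x7 → sp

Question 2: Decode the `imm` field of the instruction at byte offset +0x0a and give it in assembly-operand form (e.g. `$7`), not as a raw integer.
$42

off 0x0a: read 42 2a as big → 0x422a
  opcode bits[15:12]=0x4: andi/RI
  rd: (w>>9)&0x7=0x1 → bx
  imm: (w>>0)&0x1ff=0x2a → $42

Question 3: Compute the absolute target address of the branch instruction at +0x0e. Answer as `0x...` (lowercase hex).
off 0x0e: read 7f f8 as big → 0x7ff8
  top 4b → 0x7 → beq [J]
  [11:0] imm=4088 (s12→-8) = $-8
  target = base 0x16e4 + off 0x0e + 2 + imm -8 = 0x16ec

0x16ec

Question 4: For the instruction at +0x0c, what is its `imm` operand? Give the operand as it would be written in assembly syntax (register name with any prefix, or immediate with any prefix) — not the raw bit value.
+0x0c: 4e 41 ⇒ word 0x4e41 (big)
  opcode bits[15:12]=0x4: andi/RI
  rd@[11:9]=0x7 ⇒ sp
  imm@[8:0]=0x41 ⇒ $65

$65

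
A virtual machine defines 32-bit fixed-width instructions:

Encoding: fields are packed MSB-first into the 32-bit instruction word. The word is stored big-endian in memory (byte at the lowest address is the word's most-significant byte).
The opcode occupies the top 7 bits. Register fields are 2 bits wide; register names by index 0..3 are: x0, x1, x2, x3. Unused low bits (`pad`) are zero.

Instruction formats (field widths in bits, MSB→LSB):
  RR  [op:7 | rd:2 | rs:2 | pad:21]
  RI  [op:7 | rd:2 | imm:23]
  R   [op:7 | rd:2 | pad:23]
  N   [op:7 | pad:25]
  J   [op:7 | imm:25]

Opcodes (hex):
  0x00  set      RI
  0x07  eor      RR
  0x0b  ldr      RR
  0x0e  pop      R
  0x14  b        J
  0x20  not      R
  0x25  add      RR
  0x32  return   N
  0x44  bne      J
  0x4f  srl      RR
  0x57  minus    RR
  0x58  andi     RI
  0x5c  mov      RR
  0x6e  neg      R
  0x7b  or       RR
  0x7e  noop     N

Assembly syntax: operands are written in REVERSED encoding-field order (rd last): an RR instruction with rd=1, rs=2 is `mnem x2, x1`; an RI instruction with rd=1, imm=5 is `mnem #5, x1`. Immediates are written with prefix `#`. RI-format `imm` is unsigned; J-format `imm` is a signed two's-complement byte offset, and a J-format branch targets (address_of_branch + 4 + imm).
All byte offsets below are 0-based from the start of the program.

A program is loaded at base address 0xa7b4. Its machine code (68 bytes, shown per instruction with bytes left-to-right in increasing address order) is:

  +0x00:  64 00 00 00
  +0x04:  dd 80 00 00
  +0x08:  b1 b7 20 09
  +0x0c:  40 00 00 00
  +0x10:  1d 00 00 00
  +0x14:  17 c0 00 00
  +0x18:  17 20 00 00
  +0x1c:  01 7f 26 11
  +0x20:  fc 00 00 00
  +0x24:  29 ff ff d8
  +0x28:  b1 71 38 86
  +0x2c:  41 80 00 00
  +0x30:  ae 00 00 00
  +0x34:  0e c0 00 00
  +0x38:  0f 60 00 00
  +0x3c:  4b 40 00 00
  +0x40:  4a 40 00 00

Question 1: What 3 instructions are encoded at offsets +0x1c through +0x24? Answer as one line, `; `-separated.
@+1c  big-endian(01 7f 26 11) = 0x017f2611
  op=0x017f2611>>25=0x0 ⇒ set (RI)
  [24:23] rd=2 = x2
  [22:0] imm=8332817 = #8332817
@+20  big-endian(fc 00 00 00) = 0xfc000000
  op=0xfc000000>>25=0x7e ⇒ noop (N)
@+24  big-endian(29 ff ff d8) = 0x29ffffd8
  op=0x29ffffd8>>25=0x14 ⇒ b (J)
  [24:0] imm=33554392 (s25→-40) = #-40

set #8332817, x2; noop; b #-40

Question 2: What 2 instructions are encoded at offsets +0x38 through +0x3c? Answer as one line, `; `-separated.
eor x3, x2; add x2, x2

[38] 0f 60 00 00 → 0x0f600000
  opcode bits[31:25]=0x7: eor/RR
  rd@[24:23]=0x2 ⇒ x2
  rs@[22:21]=0x3 ⇒ x3
[3c] 4b 40 00 00 → 0x4b400000
  opcode bits[31:25]=0x25: add/RR
  rd@[24:23]=0x2 ⇒ x2
  rs@[22:21]=0x2 ⇒ x2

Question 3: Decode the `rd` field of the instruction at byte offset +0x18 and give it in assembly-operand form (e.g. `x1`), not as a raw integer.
+0x18: 17 20 00 00 ⇒ word 0x17200000 (big)
  opcode bits[31:25]=0xb: ldr/RR
  rd@[24:23]=0x2 ⇒ x2
  rs@[22:21]=0x1 ⇒ x1

x2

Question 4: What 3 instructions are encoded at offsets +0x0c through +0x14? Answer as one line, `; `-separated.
not x0; pop x2; ldr x2, x3

[0c] 40 00 00 00 → 0x40000000
  opcode bits[31:25]=0x20: not/R
  rd@[24:23]=0x0 ⇒ x0
[10] 1d 00 00 00 → 0x1d000000
  opcode bits[31:25]=0xe: pop/R
  rd@[24:23]=0x2 ⇒ x2
[14] 17 c0 00 00 → 0x17c00000
  opcode bits[31:25]=0xb: ldr/RR
  rd@[24:23]=0x3 ⇒ x3
  rs@[22:21]=0x2 ⇒ x2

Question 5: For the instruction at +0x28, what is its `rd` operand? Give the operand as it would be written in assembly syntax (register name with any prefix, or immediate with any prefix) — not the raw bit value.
off 0x28: read b1 71 38 86 as big → 0xb1713886
  op=0xb1713886>>25=0x58 ⇒ andi (RI)
  rd: (w>>23)&0x3=0x2 → x2
  imm: (w>>0)&0x7fffff=0x713886 → #7420038

x2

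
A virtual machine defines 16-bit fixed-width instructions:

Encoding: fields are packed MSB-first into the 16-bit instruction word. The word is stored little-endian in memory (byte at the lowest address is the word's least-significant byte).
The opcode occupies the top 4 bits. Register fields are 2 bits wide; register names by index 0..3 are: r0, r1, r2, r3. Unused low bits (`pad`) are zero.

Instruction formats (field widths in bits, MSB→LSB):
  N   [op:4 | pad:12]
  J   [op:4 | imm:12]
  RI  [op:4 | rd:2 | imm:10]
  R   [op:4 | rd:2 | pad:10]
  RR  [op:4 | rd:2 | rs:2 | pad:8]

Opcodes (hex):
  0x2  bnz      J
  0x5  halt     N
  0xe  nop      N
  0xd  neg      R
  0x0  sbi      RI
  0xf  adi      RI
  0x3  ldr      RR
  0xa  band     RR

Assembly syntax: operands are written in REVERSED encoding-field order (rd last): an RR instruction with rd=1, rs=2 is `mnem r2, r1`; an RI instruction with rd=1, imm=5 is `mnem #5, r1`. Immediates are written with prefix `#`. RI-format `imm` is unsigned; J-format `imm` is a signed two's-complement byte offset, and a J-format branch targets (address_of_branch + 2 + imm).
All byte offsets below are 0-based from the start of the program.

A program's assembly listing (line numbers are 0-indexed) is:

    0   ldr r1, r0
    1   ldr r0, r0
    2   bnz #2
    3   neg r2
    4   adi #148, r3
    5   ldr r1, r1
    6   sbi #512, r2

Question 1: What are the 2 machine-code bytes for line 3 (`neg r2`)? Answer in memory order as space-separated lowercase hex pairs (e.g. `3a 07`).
3. neg fields op=0xd:4|rd=2:2|pad=0:10 → word d800h → 00 d8

00 d8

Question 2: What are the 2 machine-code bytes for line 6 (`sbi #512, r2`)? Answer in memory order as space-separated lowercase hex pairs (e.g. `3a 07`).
00 0a

6. sbi fields op=0x0:4|rd=2:2|imm=512:10 → word 0a00h → 00 0a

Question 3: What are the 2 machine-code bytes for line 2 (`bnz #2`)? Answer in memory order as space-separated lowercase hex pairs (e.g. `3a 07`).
02 20

L2: bnz op=0x2:4|imm=2:12 ⇒ 0x2002 ⇒ little 02 20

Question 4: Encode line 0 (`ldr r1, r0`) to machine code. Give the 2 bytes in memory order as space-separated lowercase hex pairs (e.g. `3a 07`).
0. ldr fields op=0x3:4|rd=0:2|rs=1:2|pad=0:8 → word 3100h → 00 31

00 31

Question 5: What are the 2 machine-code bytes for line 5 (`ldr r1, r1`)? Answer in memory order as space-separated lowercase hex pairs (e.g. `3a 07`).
5. ldr fields op=0x3:4|rd=1:2|rs=1:2|pad=0:8 → word 3500h → 00 35

00 35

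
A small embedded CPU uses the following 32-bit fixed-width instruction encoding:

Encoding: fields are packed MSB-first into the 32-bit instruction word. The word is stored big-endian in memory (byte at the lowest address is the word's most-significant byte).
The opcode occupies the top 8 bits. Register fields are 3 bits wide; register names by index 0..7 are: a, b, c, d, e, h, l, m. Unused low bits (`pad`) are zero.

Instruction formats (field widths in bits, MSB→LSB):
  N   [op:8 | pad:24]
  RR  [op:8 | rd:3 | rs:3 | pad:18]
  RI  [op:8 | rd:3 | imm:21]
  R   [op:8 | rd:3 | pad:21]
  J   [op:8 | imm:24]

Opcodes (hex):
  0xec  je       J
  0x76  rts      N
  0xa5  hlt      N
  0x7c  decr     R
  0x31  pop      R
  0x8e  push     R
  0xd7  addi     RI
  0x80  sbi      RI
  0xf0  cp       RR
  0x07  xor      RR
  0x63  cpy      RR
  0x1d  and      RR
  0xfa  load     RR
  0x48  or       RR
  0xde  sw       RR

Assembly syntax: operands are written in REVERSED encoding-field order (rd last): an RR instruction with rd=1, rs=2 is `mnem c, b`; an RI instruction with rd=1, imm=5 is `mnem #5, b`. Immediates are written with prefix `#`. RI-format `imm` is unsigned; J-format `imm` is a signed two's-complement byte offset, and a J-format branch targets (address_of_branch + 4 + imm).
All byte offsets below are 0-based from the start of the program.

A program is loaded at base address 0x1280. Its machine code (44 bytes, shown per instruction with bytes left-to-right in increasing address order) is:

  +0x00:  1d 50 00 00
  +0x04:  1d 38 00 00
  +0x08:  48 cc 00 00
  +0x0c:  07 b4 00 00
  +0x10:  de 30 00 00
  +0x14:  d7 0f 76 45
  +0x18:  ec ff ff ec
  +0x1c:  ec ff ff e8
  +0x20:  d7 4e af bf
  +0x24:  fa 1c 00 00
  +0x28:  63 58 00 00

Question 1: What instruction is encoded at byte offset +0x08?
or d, l

+0x08: 48 cc 00 00 ⇒ word 0x48cc0000 (big)
  top 8b → 0x48 → or [RR]
  [23:21] rd=6 = l
  [20:18] rs=3 = d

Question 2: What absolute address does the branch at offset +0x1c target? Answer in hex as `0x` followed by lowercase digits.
0x1288

off 0x1c: read ec ff ff e8 as big → 0xecffffe8
  opcode bits[31:24]=0xec: je/J
  imm: (w>>0)&0xffffff=0xffffe8 (s24→-24) → #-24
  target = base 0x1280 + off 0x1c + 4 + imm -24 = 0x1288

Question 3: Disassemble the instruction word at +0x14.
off 0x14: read d7 0f 76 45 as big → 0xd70f7645
  opcode bits[31:24]=0xd7: addi/RI
  [23:21] rd=0 = a
  [20:0] imm=1013317 = #1013317

addi #1013317, a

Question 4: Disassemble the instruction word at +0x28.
[28] 63 58 00 00 → 0x63580000
  opcode bits[31:24]=0x63: cpy/RR
  rd@[23:21]=0x2 ⇒ c
  rs@[20:18]=0x6 ⇒ l

cpy l, c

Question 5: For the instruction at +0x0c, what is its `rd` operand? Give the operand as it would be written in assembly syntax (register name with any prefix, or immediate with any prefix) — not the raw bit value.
h

+0x0c: 07 b4 00 00 ⇒ word 0x07b40000 (big)
  top 8b → 0x7 → xor [RR]
  rd: (w>>21)&0x7=0x5 → h
  rs: (w>>18)&0x7=0x5 → h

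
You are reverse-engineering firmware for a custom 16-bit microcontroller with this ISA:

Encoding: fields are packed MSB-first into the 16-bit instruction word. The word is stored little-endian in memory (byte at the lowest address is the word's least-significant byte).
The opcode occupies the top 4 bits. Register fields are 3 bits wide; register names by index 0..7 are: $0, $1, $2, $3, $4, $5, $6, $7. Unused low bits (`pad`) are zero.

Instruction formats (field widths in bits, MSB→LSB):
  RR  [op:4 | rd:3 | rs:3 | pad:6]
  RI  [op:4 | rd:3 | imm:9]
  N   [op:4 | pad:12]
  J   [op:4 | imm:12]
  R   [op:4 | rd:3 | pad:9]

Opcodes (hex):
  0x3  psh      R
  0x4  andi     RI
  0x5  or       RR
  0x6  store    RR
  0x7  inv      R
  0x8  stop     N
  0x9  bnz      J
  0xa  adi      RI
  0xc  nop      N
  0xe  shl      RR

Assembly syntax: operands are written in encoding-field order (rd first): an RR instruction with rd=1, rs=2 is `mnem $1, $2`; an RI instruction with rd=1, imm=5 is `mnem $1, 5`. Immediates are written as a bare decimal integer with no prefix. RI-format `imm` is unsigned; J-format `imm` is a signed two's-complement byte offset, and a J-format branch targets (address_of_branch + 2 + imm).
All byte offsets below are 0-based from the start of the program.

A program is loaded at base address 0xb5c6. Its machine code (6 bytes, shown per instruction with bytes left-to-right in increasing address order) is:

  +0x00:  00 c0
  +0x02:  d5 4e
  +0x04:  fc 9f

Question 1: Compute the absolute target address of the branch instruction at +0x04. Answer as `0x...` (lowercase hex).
+0x04: fc 9f ⇒ word 0x9ffc (little)
  op=0x9ffc>>12=0x9 ⇒ bnz (J)
  [11:0] imm=4092 (s12→-4) = -4
  target = base 0xb5c6 + off 0x04 + 2 + imm -4 = 0xb5c8

0xb5c8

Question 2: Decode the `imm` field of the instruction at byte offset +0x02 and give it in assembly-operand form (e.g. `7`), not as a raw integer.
off 0x02: read d5 4e as little → 0x4ed5
  opcode bits[15:12]=0x4: andi/RI
  rd@[11:9]=0x7 ⇒ $7
  imm@[8:0]=0xd5 ⇒ 213

213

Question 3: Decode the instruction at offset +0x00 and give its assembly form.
nop

+0x00: 00 c0 ⇒ word 0xc000 (little)
  opcode bits[15:12]=0xc: nop/N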